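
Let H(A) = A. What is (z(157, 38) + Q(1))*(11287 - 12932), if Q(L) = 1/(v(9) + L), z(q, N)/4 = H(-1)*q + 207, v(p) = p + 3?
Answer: -4278645/13 ≈ -3.2913e+5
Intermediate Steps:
v(p) = 3 + p
z(q, N) = 828 - 4*q (z(q, N) = 4*(-q + 207) = 4*(207 - q) = 828 - 4*q)
Q(L) = 1/(12 + L) (Q(L) = 1/((3 + 9) + L) = 1/(12 + L))
(z(157, 38) + Q(1))*(11287 - 12932) = ((828 - 4*157) + 1/(12 + 1))*(11287 - 12932) = ((828 - 628) + 1/13)*(-1645) = (200 + 1/13)*(-1645) = (2601/13)*(-1645) = -4278645/13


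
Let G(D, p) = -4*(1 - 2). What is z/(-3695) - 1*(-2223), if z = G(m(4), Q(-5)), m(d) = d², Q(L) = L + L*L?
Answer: 8213981/3695 ≈ 2223.0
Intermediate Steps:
Q(L) = L + L²
G(D, p) = 4 (G(D, p) = -4*(-1) = 4)
z = 4
z/(-3695) - 1*(-2223) = 4/(-3695) - 1*(-2223) = 4*(-1/3695) + 2223 = -4/3695 + 2223 = 8213981/3695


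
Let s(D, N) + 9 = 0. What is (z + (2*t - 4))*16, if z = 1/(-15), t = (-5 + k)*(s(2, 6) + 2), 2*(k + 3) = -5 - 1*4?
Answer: 41024/15 ≈ 2734.9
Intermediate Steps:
s(D, N) = -9 (s(D, N) = -9 + 0 = -9)
k = -15/2 (k = -3 + (-5 - 1*4)/2 = -3 + (-5 - 4)/2 = -3 + (1/2)*(-9) = -3 - 9/2 = -15/2 ≈ -7.5000)
t = 175/2 (t = (-5 - 15/2)*(-9 + 2) = -25/2*(-7) = 175/2 ≈ 87.500)
z = -1/15 ≈ -0.066667
(z + (2*t - 4))*16 = (-1/15 + (2*(175/2) - 4))*16 = (-1/15 + (175 - 4))*16 = (-1/15 + 171)*16 = (2564/15)*16 = 41024/15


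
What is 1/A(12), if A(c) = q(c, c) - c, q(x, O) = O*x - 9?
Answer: 1/123 ≈ 0.0081301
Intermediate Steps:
q(x, O) = -9 + O*x
A(c) = -9 + c² - c (A(c) = (-9 + c*c) - c = (-9 + c²) - c = -9 + c² - c)
1/A(12) = 1/(-9 + 12² - 1*12) = 1/(-9 + 144 - 12) = 1/123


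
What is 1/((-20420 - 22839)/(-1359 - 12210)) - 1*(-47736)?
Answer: 2065025193/43259 ≈ 47736.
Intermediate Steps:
1/((-20420 - 22839)/(-1359 - 12210)) - 1*(-47736) = 1/(-43259/(-13569)) + 47736 = 1/(-43259*(-1/13569)) + 47736 = 1/(43259/13569) + 47736 = 13569/43259 + 47736 = 2065025193/43259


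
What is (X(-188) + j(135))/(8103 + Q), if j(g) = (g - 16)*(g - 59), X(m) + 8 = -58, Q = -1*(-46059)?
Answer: 4489/27081 ≈ 0.16576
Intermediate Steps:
Q = 46059
X(m) = -66 (X(m) = -8 - 58 = -66)
j(g) = (-59 + g)*(-16 + g) (j(g) = (-16 + g)*(-59 + g) = (-59 + g)*(-16 + g))
(X(-188) + j(135))/(8103 + Q) = (-66 + (944 + 135² - 75*135))/(8103 + 46059) = (-66 + (944 + 18225 - 10125))/54162 = (-66 + 9044)*(1/54162) = 8978*(1/54162) = 4489/27081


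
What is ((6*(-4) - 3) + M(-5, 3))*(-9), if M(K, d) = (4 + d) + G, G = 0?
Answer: 180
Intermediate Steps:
M(K, d) = 4 + d (M(K, d) = (4 + d) + 0 = 4 + d)
((6*(-4) - 3) + M(-5, 3))*(-9) = ((6*(-4) - 3) + (4 + 3))*(-9) = ((-24 - 3) + 7)*(-9) = (-27 + 7)*(-9) = -20*(-9) = 180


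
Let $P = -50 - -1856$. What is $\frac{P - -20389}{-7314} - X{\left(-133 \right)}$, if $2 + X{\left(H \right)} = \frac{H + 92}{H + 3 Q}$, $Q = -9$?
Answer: $- \frac{32839}{25440} \approx -1.2908$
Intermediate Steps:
$P = 1806$ ($P = -50 + 1856 = 1806$)
$X{\left(H \right)} = -2 + \frac{92 + H}{-27 + H}$ ($X{\left(H \right)} = -2 + \frac{H + 92}{H + 3 \left(-9\right)} = -2 + \frac{92 + H}{H - 27} = -2 + \frac{92 + H}{-27 + H}$)
$\frac{P - -20389}{-7314} - X{\left(-133 \right)} = \frac{1806 - -20389}{-7314} - \frac{146 - -133}{-27 - 133} = \left(1806 + 20389\right) \left(- \frac{1}{7314}\right) - \frac{146 + 133}{-160} = 22195 \left(- \frac{1}{7314}\right) - \left(- \frac{1}{160}\right) 279 = - \frac{965}{318} - - \frac{279}{160} = - \frac{965}{318} + \frac{279}{160} = - \frac{32839}{25440}$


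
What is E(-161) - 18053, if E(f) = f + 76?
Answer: -18138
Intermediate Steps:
E(f) = 76 + f
E(-161) - 18053 = (76 - 161) - 18053 = -85 - 18053 = -18138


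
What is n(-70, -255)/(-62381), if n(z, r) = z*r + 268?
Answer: -18118/62381 ≈ -0.29044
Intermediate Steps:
n(z, r) = 268 + r*z (n(z, r) = r*z + 268 = 268 + r*z)
n(-70, -255)/(-62381) = (268 - 255*(-70))/(-62381) = (268 + 17850)*(-1/62381) = 18118*(-1/62381) = -18118/62381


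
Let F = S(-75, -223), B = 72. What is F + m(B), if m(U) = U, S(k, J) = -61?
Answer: 11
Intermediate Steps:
F = -61
F + m(B) = -61 + 72 = 11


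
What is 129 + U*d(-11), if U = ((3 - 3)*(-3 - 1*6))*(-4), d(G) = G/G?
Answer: 129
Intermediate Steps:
d(G) = 1
U = 0 (U = (0*(-3 - 6))*(-4) = (0*(-9))*(-4) = 0*(-4) = 0)
129 + U*d(-11) = 129 + 0*1 = 129 + 0 = 129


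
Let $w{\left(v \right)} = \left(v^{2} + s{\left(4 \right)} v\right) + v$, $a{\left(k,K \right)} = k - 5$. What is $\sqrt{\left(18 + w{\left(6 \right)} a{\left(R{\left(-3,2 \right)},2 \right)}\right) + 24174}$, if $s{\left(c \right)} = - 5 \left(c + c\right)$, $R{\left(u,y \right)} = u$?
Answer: $12 \sqrt{179} \approx 160.55$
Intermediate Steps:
$s{\left(c \right)} = - 10 c$ ($s{\left(c \right)} = - 5 \cdot 2 c = - 10 c$)
$a{\left(k,K \right)} = -5 + k$
$w{\left(v \right)} = v^{2} - 39 v$ ($w{\left(v \right)} = \left(v^{2} + \left(-10\right) 4 v\right) + v = \left(v^{2} - 40 v\right) + v = v^{2} - 39 v$)
$\sqrt{\left(18 + w{\left(6 \right)} a{\left(R{\left(-3,2 \right)},2 \right)}\right) + 24174} = \sqrt{\left(18 + 6 \left(-39 + 6\right) \left(-5 - 3\right)\right) + 24174} = \sqrt{\left(18 + 6 \left(-33\right) \left(-8\right)\right) + 24174} = \sqrt{\left(18 - -1584\right) + 24174} = \sqrt{\left(18 + 1584\right) + 24174} = \sqrt{1602 + 24174} = \sqrt{25776} = 12 \sqrt{179}$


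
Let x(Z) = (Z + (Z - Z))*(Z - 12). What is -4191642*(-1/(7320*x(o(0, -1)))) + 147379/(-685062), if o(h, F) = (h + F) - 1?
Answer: 33825331571/1671551280 ≈ 20.236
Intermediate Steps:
o(h, F) = -1 + F + h (o(h, F) = (F + h) - 1 = -1 + F + h)
x(Z) = Z*(-12 + Z) (x(Z) = (Z + 0)*(-12 + Z) = Z*(-12 + Z))
-4191642*(-1/(7320*x(o(0, -1)))) + 147379/(-685062) = -4191642*(-1/(7320*(-12 + (-1 - 1 + 0))*(-1 - 1 + 0))) + 147379/(-685062) = -4191642*1/(14640*(-12 - 2)) + 147379*(-1/685062) = -4191642/(-2*(-14)*(-7320)) - 147379/685062 = -4191642/(28*(-7320)) - 147379/685062 = -4191642/(-204960) - 147379/685062 = -4191642*(-1/204960) - 147379/685062 = 99801/4880 - 147379/685062 = 33825331571/1671551280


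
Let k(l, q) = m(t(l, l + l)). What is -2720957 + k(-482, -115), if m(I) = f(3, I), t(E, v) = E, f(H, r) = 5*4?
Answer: -2720937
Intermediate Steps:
f(H, r) = 20
m(I) = 20
k(l, q) = 20
-2720957 + k(-482, -115) = -2720957 + 20 = -2720937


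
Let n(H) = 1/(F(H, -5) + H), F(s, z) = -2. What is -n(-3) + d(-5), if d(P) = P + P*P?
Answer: 101/5 ≈ 20.200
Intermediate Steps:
n(H) = 1/(-2 + H)
d(P) = P + P**2
-n(-3) + d(-5) = -1/(-2 - 3) - 5*(1 - 5) = -1/(-5) - 5*(-4) = -1*(-1/5) + 20 = 1/5 + 20 = 101/5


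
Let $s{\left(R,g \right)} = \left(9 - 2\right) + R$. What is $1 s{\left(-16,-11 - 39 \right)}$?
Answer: $-9$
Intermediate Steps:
$s{\left(R,g \right)} = 7 + R$
$1 s{\left(-16,-11 - 39 \right)} = 1 \left(7 - 16\right) = 1 \left(-9\right) = -9$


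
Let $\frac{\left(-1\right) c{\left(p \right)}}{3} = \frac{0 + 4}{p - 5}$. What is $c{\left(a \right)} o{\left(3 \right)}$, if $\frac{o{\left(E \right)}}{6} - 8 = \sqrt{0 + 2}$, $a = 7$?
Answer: $-288 - 36 \sqrt{2} \approx -338.91$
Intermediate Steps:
$c{\left(p \right)} = - \frac{12}{-5 + p}$ ($c{\left(p \right)} = - 3 \frac{0 + 4}{p - 5} = - 3 \frac{4}{-5 + p} = - \frac{12}{-5 + p}$)
$o{\left(E \right)} = 48 + 6 \sqrt{2}$ ($o{\left(E \right)} = 48 + 6 \sqrt{0 + 2} = 48 + 6 \sqrt{2}$)
$c{\left(a \right)} o{\left(3 \right)} = - \frac{12}{-5 + 7} \left(48 + 6 \sqrt{2}\right) = - \frac{12}{2} \left(48 + 6 \sqrt{2}\right) = \left(-12\right) \frac{1}{2} \left(48 + 6 \sqrt{2}\right) = - 6 \left(48 + 6 \sqrt{2}\right) = -288 - 36 \sqrt{2}$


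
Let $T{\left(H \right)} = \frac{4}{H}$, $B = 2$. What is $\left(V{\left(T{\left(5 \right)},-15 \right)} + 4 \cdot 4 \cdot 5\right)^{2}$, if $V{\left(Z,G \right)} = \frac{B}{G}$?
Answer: $\frac{1435204}{225} \approx 6378.7$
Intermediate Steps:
$V{\left(Z,G \right)} = \frac{2}{G}$
$\left(V{\left(T{\left(5 \right)},-15 \right)} + 4 \cdot 4 \cdot 5\right)^{2} = \left(\frac{2}{-15} + 4 \cdot 4 \cdot 5\right)^{2} = \left(2 \left(- \frac{1}{15}\right) + 16 \cdot 5\right)^{2} = \left(- \frac{2}{15} + 80\right)^{2} = \left(\frac{1198}{15}\right)^{2} = \frac{1435204}{225}$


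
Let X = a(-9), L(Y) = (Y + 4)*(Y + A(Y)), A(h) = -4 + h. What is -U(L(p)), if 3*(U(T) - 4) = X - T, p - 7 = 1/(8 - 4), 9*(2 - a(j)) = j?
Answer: 275/8 ≈ 34.375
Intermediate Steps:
a(j) = 2 - j/9
p = 29/4 (p = 7 + 1/(8 - 4) = 7 + 1/4 = 7 + ¼ = 29/4 ≈ 7.2500)
L(Y) = (-4 + 2*Y)*(4 + Y) (L(Y) = (Y + 4)*(Y + (-4 + Y)) = (4 + Y)*(-4 + 2*Y) = (-4 + 2*Y)*(4 + Y))
X = 3 (X = 2 - ⅑*(-9) = 2 + 1 = 3)
U(T) = 5 - T/3 (U(T) = 4 + (3 - T)/3 = 4 + (1 - T/3) = 5 - T/3)
-U(L(p)) = -(5 - (-16 + 2*(29/4)² + 4*(29/4))/3) = -(5 - (-16 + 2*(841/16) + 29)/3) = -(5 - (-16 + 841/8 + 29)/3) = -(5 - ⅓*945/8) = -(5 - 315/8) = -1*(-275/8) = 275/8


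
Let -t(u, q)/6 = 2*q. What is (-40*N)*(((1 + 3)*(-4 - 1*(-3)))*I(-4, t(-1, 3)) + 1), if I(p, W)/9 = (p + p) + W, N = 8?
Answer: -507200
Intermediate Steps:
t(u, q) = -12*q
I(p, W) = 9*W + 18*p (I(p, W) = 9*((p + p) + W) = 9*(2*p + W) = 9*(W + 2*p) = 9*W + 18*p)
(-40*N)*(((1 + 3)*(-4 - 1*(-3)))*I(-4, t(-1, 3)) + 1) = (-40*8)*(((1 + 3)*(-4 - 1*(-3)))*(9*(-12*3) + 18*(-4)) + 1) = -320*((4*(-4 + 3))*(9*(-36) - 72) + 1) = -320*((4*(-1))*(-324 - 72) + 1) = -320*(-4*(-396) + 1) = -320*(1584 + 1) = -320*1585 = -507200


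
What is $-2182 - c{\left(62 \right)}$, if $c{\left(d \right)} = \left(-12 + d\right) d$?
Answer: $-5282$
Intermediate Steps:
$c{\left(d \right)} = d \left(-12 + d\right)$
$-2182 - c{\left(62 \right)} = -2182 - 62 \left(-12 + 62\right) = -2182 - 62 \cdot 50 = -2182 - 3100 = -5282$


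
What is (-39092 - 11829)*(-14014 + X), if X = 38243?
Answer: -1233764909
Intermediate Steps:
(-39092 - 11829)*(-14014 + X) = (-39092 - 11829)*(-14014 + 38243) = -50921*24229 = -1233764909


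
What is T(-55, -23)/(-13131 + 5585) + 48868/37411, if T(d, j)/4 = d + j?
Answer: 910120/675367 ≈ 1.3476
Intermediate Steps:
T(d, j) = 4*d + 4*j (T(d, j) = 4*(d + j) = 4*d + 4*j)
T(-55, -23)/(-13131 + 5585) + 48868/37411 = (4*(-55) + 4*(-23))/(-13131 + 5585) + 48868/37411 = (-220 - 92)/(-7546) + 48868*(1/37411) = -312*(-1/7546) + 2572/1969 = 156/3773 + 2572/1969 = 910120/675367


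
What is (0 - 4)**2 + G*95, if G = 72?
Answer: 6856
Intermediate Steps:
(0 - 4)**2 + G*95 = (0 - 4)**2 + 72*95 = (-4)**2 + 6840 = 16 + 6840 = 6856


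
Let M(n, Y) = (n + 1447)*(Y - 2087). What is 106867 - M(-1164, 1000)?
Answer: 414488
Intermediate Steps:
M(n, Y) = (-2087 + Y)*(1447 + n) (M(n, Y) = (1447 + n)*(-2087 + Y) = (-2087 + Y)*(1447 + n))
106867 - M(-1164, 1000) = 106867 - (-3019889 - 2087*(-1164) + 1447*1000 + 1000*(-1164)) = 106867 - (-3019889 + 2429268 + 1447000 - 1164000) = 106867 - 1*(-307621) = 106867 + 307621 = 414488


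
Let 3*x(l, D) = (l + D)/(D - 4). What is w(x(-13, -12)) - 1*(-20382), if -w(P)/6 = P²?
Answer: 7826063/384 ≈ 20380.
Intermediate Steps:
x(l, D) = (D + l)/(3*(-4 + D)) (x(l, D) = ((l + D)/(D - 4))/3 = ((D + l)/(-4 + D))/3 = (D + l)/(3*(-4 + D)))
w(P) = -6*P²
w(x(-13, -12)) - 1*(-20382) = -6*(-12 - 13)²/(9*(-4 - 12)²) - 1*(-20382) = -6*((⅓)*(-25)/(-16))² + 20382 = -6*((⅓)*(-1/16)*(-25))² + 20382 = -6*(25/48)² + 20382 = -6*625/2304 + 20382 = -625/384 + 20382 = 7826063/384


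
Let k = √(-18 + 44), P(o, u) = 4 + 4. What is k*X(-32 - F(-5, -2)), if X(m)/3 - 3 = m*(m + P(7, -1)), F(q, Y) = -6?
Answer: 1413*√26 ≈ 7204.9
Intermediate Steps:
P(o, u) = 8
k = √26 ≈ 5.0990
X(m) = 9 + 3*m*(8 + m) (X(m) = 9 + 3*(m*(m + 8)) = 9 + 3*(m*(8 + m)) = 9 + 3*m*(8 + m))
k*X(-32 - F(-5, -2)) = √26*(9 + 3*(-32 - 1*(-6))² + 24*(-32 - 1*(-6))) = √26*(9 + 3*(-32 + 6)² + 24*(-32 + 6)) = √26*(9 + 3*(-26)² + 24*(-26)) = √26*(9 + 3*676 - 624) = √26*(9 + 2028 - 624) = √26*1413 = 1413*√26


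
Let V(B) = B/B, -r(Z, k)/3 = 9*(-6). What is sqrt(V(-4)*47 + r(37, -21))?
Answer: sqrt(209) ≈ 14.457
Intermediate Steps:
r(Z, k) = 162 (r(Z, k) = -27*(-6) = -3*(-54) = 162)
V(B) = 1
sqrt(V(-4)*47 + r(37, -21)) = sqrt(1*47 + 162) = sqrt(47 + 162) = sqrt(209)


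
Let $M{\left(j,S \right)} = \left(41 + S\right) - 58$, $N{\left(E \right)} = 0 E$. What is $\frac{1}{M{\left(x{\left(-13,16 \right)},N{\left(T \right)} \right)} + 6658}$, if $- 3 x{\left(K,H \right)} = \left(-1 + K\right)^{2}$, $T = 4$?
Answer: $\frac{1}{6641} \approx 0.00015058$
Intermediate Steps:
$N{\left(E \right)} = 0$
$x{\left(K,H \right)} = - \frac{\left(-1 + K\right)^{2}}{3}$
$M{\left(j,S \right)} = -17 + S$
$\frac{1}{M{\left(x{\left(-13,16 \right)},N{\left(T \right)} \right)} + 6658} = \frac{1}{\left(-17 + 0\right) + 6658} = \frac{1}{-17 + 6658} = \frac{1}{6641}$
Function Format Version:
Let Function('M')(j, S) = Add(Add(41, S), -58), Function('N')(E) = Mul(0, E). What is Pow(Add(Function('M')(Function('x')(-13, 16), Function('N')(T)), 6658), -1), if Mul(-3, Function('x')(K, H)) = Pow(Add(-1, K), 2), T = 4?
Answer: Rational(1, 6641) ≈ 0.00015058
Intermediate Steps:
Function('N')(E) = 0
Function('x')(K, H) = Mul(Rational(-1, 3), Pow(Add(-1, K), 2))
Function('M')(j, S) = Add(-17, S)
Pow(Add(Function('M')(Function('x')(-13, 16), Function('N')(T)), 6658), -1) = Pow(Add(Add(-17, 0), 6658), -1) = Pow(Add(-17, 6658), -1) = Pow(6641, -1) = Rational(1, 6641)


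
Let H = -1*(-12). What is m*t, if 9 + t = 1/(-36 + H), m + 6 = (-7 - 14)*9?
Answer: 14105/8 ≈ 1763.1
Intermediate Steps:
H = 12
m = -195 (m = -6 + (-7 - 14)*9 = -6 - 21*9 = -6 - 189 = -195)
t = -217/24 (t = -9 + 1/(-36 + 12) = -9 + 1/(-24) = -9 - 1/24 = -217/24 ≈ -9.0417)
m*t = -195*(-217/24) = 14105/8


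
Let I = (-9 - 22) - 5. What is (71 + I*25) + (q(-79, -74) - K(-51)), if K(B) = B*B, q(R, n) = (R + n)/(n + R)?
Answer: -3429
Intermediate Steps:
q(R, n) = 1 (q(R, n) = (R + n)/(R + n) = 1)
K(B) = B**2
I = -36 (I = -31 - 5 = -36)
(71 + I*25) + (q(-79, -74) - K(-51)) = (71 - 36*25) + (1 - 1*(-51)**2) = (71 - 900) + (1 - 1*2601) = -829 + (1 - 2601) = -829 - 2600 = -3429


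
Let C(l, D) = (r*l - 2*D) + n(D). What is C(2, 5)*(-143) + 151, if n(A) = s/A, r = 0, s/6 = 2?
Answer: 6189/5 ≈ 1237.8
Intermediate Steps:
s = 12 (s = 6*2 = 12)
n(A) = 12/A
C(l, D) = -2*D + 12/D (C(l, D) = (0*l - 2*D) + 12/D = (0 - 2*D) + 12/D = -2*D + 12/D)
C(2, 5)*(-143) + 151 = (-2*5 + 12/5)*(-143) + 151 = (-10 + 12*(⅕))*(-143) + 151 = (-10 + 12/5)*(-143) + 151 = -38/5*(-143) + 151 = 5434/5 + 151 = 6189/5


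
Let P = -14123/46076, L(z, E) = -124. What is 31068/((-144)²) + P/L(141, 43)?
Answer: 308676235/205683264 ≈ 1.5007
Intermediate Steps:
P = -14123/46076 (P = -14123*1/46076 = -14123/46076 ≈ -0.30652)
31068/((-144)²) + P/L(141, 43) = 31068/((-144)²) - 14123/46076/(-124) = 31068/20736 - 14123/46076*(-1/124) = 31068*(1/20736) + 14123/5713424 = 863/576 + 14123/5713424 = 308676235/205683264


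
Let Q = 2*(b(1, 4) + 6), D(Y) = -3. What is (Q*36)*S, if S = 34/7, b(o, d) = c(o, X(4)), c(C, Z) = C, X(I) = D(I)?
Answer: 2448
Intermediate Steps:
X(I) = -3
b(o, d) = o
S = 34/7 (S = 34*(1/7) = 34/7 ≈ 4.8571)
Q = 14 (Q = 2*(1 + 6) = 2*7 = 14)
(Q*36)*S = (14*36)*(34/7) = 504*(34/7) = 2448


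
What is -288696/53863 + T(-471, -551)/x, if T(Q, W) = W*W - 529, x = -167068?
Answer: -1467187056/204517811 ≈ -7.1739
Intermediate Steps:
T(Q, W) = -529 + W**2 (T(Q, W) = W**2 - 529 = -529 + W**2)
-288696/53863 + T(-471, -551)/x = -288696/53863 + (-529 + (-551)**2)/(-167068) = -288696*1/53863 + (-529 + 303601)*(-1/167068) = -288696/53863 + 303072*(-1/167068) = -288696/53863 - 6888/3797 = -1467187056/204517811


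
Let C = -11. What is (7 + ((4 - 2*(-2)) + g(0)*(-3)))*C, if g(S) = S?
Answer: -165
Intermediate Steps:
(7 + ((4 - 2*(-2)) + g(0)*(-3)))*C = (7 + ((4 - 2*(-2)) + 0*(-3)))*(-11) = (7 + ((4 + 4) + 0))*(-11) = (7 + (8 + 0))*(-11) = (7 + 8)*(-11) = 15*(-11) = -165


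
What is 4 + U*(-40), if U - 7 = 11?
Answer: -716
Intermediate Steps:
U = 18 (U = 7 + 11 = 18)
4 + U*(-40) = 4 + 18*(-40) = 4 - 720 = -716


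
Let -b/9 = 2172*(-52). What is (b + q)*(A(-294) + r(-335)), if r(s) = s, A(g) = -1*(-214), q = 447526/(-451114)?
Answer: -27742585305589/225557 ≈ -1.2300e+8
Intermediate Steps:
q = -223763/225557 (q = 447526*(-1/451114) = -223763/225557 ≈ -0.99205)
A(g) = 214
b = 1016496 (b = -19548*(-52) = -9*(-112944) = 1016496)
(b + q)*(A(-294) + r(-335)) = (1016496 - 223763/225557)*(214 - 335) = (229277564509/225557)*(-121) = -27742585305589/225557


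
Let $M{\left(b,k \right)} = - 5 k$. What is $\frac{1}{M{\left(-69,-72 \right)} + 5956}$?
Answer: $\frac{1}{6316} \approx 0.00015833$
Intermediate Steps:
$\frac{1}{M{\left(-69,-72 \right)} + 5956} = \frac{1}{\left(-5\right) \left(-72\right) + 5956} = \frac{1}{360 + 5956} = \frac{1}{6316}$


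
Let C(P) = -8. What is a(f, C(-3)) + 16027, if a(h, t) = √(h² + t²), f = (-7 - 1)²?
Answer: 16027 + 8*√65 ≈ 16092.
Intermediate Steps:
f = 64 (f = (-8)² = 64)
a(f, C(-3)) + 16027 = √(64² + (-8)²) + 16027 = √(4096 + 64) + 16027 = √4160 + 16027 = 8*√65 + 16027 = 16027 + 8*√65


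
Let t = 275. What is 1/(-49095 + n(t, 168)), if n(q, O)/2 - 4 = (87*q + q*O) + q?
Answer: 1/91713 ≈ 1.0904e-5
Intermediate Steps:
n(q, O) = 8 + 176*q + 2*O*q (n(q, O) = 8 + 2*((87*q + q*O) + q) = 8 + 2*((87*q + O*q) + q) = 8 + 2*(88*q + O*q) = 8 + (176*q + 2*O*q) = 8 + 176*q + 2*O*q)
1/(-49095 + n(t, 168)) = 1/(-49095 + (8 + 176*275 + 2*168*275)) = 1/(-49095 + (8 + 48400 + 92400)) = 1/(-49095 + 140808) = 1/91713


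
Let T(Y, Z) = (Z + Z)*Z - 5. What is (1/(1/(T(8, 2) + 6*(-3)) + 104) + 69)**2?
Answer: 11574747396/2430481 ≈ 4762.3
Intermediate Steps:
T(Y, Z) = -5 + 2*Z**2 (T(Y, Z) = (2*Z)*Z - 5 = 2*Z**2 - 5 = -5 + 2*Z**2)
(1/(1/(T(8, 2) + 6*(-3)) + 104) + 69)**2 = (1/(1/((-5 + 2*2**2) + 6*(-3)) + 104) + 69)**2 = (1/(1/((-5 + 2*4) - 18) + 104) + 69)**2 = (1/(1/((-5 + 8) - 18) + 104) + 69)**2 = (1/(1/(3 - 18) + 104) + 69)**2 = (1/(1/(-15) + 104) + 69)**2 = (1/(-1/15 + 104) + 69)**2 = (1/(1559/15) + 69)**2 = (15/1559 + 69)**2 = (107586/1559)**2 = 11574747396/2430481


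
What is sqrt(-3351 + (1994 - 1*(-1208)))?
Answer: I*sqrt(149) ≈ 12.207*I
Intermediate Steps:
sqrt(-3351 + (1994 - 1*(-1208))) = sqrt(-3351 + (1994 + 1208)) = sqrt(-3351 + 3202) = sqrt(-149) = I*sqrt(149)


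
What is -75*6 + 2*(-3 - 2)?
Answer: -460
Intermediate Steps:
-75*6 + 2*(-3 - 2) = -450 + 2*(-5) = -450 - 10 = -460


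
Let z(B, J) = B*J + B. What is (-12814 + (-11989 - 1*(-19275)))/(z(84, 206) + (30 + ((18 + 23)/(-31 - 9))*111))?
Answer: -221120/692169 ≈ -0.31946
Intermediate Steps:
z(B, J) = B + B*J
(-12814 + (-11989 - 1*(-19275)))/(z(84, 206) + (30 + ((18 + 23)/(-31 - 9))*111)) = (-12814 + (-11989 - 1*(-19275)))/(84*(1 + 206) + (30 + ((18 + 23)/(-31 - 9))*111)) = (-12814 + (-11989 + 19275))/(84*207 + (30 + (41/(-40))*111)) = (-12814 + 7286)/(17388 + (30 + (41*(-1/40))*111)) = -5528/(17388 + (30 - 41/40*111)) = -5528/(17388 + (30 - 4551/40)) = -5528/(17388 - 3351/40) = -5528/692169/40 = -5528*40/692169 = -221120/692169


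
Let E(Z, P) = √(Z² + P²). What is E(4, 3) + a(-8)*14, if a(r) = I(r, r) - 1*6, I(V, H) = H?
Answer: -191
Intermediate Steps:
E(Z, P) = √(P² + Z²)
a(r) = -6 + r (a(r) = r - 1*6 = r - 6 = -6 + r)
E(4, 3) + a(-8)*14 = √(3² + 4²) + (-6 - 8)*14 = √(9 + 16) - 14*14 = √25 - 196 = 5 - 196 = -191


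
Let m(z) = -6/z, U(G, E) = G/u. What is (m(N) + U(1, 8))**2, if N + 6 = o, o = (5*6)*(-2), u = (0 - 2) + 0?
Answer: 81/484 ≈ 0.16736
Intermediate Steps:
u = -2 (u = -2 + 0 = -2)
U(G, E) = -G/2 (U(G, E) = G/(-2) = G*(-1/2) = -G/2)
o = -60 (o = 30*(-2) = -60)
N = -66 (N = -6 - 60 = -66)
(m(N) + U(1, 8))**2 = (-6/(-66) - 1/2*1)**2 = (-6*(-1/66) - 1/2)**2 = (1/11 - 1/2)**2 = (-9/22)**2 = 81/484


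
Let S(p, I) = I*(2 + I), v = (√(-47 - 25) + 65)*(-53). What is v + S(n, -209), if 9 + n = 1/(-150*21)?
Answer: 39818 - 318*I*√2 ≈ 39818.0 - 449.72*I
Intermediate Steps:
n = -28351/3150 (n = -9 + 1/(-150*21) = -9 - 1/150*1/21 = -9 - 1/3150 = -28351/3150 ≈ -9.0003)
v = -3445 - 318*I*√2 (v = (√(-72) + 65)*(-53) = (6*I*√2 + 65)*(-53) = (65 + 6*I*√2)*(-53) = -3445 - 318*I*√2 ≈ -3445.0 - 449.72*I)
v + S(n, -209) = (-3445 - 318*I*√2) - 209*(2 - 209) = (-3445 - 318*I*√2) - 209*(-207) = (-3445 - 318*I*√2) + 43263 = 39818 - 318*I*√2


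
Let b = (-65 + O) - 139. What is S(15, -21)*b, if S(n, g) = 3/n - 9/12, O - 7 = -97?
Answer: 1617/10 ≈ 161.70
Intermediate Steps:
O = -90 (O = 7 - 97 = -90)
S(n, g) = -3/4 + 3/n (S(n, g) = 3/n - 9*1/12 = 3/n - 3/4 = -3/4 + 3/n)
b = -294 (b = (-65 - 90) - 139 = -155 - 139 = -294)
S(15, -21)*b = (-3/4 + 3/15)*(-294) = (-3/4 + 3*(1/15))*(-294) = (-3/4 + 1/5)*(-294) = -11/20*(-294) = 1617/10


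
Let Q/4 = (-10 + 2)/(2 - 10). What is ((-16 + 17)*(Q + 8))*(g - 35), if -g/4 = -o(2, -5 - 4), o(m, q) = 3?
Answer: -276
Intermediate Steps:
Q = 4 (Q = 4*((-10 + 2)/(2 - 10)) = 4*(-8/(-8)) = 4*(-8*(-⅛)) = 4*1 = 4)
g = 12 (g = -(-4)*3 = -4*(-3) = 12)
((-16 + 17)*(Q + 8))*(g - 35) = ((-16 + 17)*(4 + 8))*(12 - 35) = (1*12)*(-23) = 12*(-23) = -276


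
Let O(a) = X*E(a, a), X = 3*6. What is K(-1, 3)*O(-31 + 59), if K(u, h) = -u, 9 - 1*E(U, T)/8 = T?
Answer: -2736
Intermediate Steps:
X = 18
E(U, T) = 72 - 8*T
O(a) = 1296 - 144*a (O(a) = 18*(72 - 8*a) = 1296 - 144*a)
K(-1, 3)*O(-31 + 59) = (-1*(-1))*(1296 - 144*(-31 + 59)) = 1*(1296 - 144*28) = 1*(1296 - 4032) = 1*(-2736) = -2736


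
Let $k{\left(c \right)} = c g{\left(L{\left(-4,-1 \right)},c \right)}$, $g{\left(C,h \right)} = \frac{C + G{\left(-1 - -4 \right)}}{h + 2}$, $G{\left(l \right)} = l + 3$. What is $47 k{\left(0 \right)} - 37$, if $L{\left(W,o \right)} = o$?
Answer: $-37$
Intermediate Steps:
$G{\left(l \right)} = 3 + l$
$g{\left(C,h \right)} = \frac{6 + C}{2 + h}$ ($g{\left(C,h \right)} = \frac{C + \left(3 - -3\right)}{h + 2} = \frac{C + \left(3 + \left(-1 + 4\right)\right)}{2 + h} = \frac{C + \left(3 + 3\right)}{2 + h} = \frac{C + 6}{2 + h} = \frac{6 + C}{2 + h}$)
$k{\left(c \right)} = \frac{5 c}{2 + c}$ ($k{\left(c \right)} = c \frac{6 - 1}{2 + c} = c \frac{1}{2 + c} 5 = c \frac{5}{2 + c} = \frac{5 c}{2 + c}$)
$47 k{\left(0 \right)} - 37 = 47 \cdot 5 \cdot 0 \frac{1}{2 + 0} - 37 = 47 \cdot 5 \cdot 0 \cdot \frac{1}{2} - 37 = 47 \cdot 0 - 37 = 0 - 37 = -37$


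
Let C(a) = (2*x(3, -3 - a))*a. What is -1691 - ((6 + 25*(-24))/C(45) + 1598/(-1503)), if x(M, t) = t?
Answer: -203214533/120240 ≈ -1690.1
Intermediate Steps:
C(a) = a*(-6 - 2*a) (C(a) = (2*(-3 - a))*a = (-6 - 2*a)*a = a*(-6 - 2*a))
-1691 - ((6 + 25*(-24))/C(45) + 1598/(-1503)) = -1691 - ((6 + 25*(-24))/((-2*45*(3 + 45))) + 1598/(-1503)) = -1691 - ((6 - 600)/((-2*45*48)) + 1598*(-1/1503)) = -1691 - (-594/(-4320) - 1598/1503) = -1691 - (-594*(-1/4320) - 1598/1503) = -1691 - (11/80 - 1598/1503) = -1691 - 1*(-111307/120240) = -1691 + 111307/120240 = -203214533/120240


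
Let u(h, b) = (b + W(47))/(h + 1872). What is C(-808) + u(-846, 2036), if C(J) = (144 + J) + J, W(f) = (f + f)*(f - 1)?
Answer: -250652/171 ≈ -1465.8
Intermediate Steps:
W(f) = 2*f*(-1 + f) (W(f) = (2*f)*(-1 + f) = 2*f*(-1 + f))
u(h, b) = (4324 + b)/(1872 + h) (u(h, b) = (b + 2*47*(-1 + 47))/(h + 1872) = (b + 2*47*46)/(1872 + h) = (b + 4324)/(1872 + h) = (4324 + b)/(1872 + h))
C(J) = 144 + 2*J
C(-808) + u(-846, 2036) = (144 + 2*(-808)) + (4324 + 2036)/(1872 - 846) = (144 - 1616) + 6360/1026 = -1472 + (1/1026)*6360 = -1472 + 1060/171 = -250652/171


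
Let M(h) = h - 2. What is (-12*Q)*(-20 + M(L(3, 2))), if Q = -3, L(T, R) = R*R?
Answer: -648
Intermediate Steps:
L(T, R) = R²
M(h) = -2 + h
(-12*Q)*(-20 + M(L(3, 2))) = (-12*(-3))*(-20 + (-2 + 2²)) = 36*(-20 + (-2 + 4)) = 36*(-20 + 2) = 36*(-18) = -648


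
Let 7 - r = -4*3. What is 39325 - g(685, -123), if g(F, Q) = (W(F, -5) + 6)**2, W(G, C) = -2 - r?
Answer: 39100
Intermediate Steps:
r = 19 (r = 7 - (-4)*3 = 7 - 1*(-12) = 7 + 12 = 19)
W(G, C) = -21 (W(G, C) = -2 - 1*19 = -2 - 19 = -21)
g(F, Q) = 225 (g(F, Q) = (-21 + 6)**2 = (-15)**2 = 225)
39325 - g(685, -123) = 39325 - 1*225 = 39325 - 225 = 39100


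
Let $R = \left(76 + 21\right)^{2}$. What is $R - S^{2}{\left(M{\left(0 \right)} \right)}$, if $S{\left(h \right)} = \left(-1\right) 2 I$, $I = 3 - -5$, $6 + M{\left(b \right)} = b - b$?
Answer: $9153$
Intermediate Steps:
$M{\left(b \right)} = -6$ ($M{\left(b \right)} = -6 + \left(b - b\right) = -6 + 0 = -6$)
$I = 8$ ($I = 3 + 5 = 8$)
$R = 9409$ ($R = 97^{2} = 9409$)
$S{\left(h \right)} = -16$ ($S{\left(h \right)} = \left(-1\right) 2 \cdot 8 = \left(-2\right) 8 = -16$)
$R - S^{2}{\left(M{\left(0 \right)} \right)} = 9409 - \left(-16\right)^{2} = 9409 - 256 = 9153$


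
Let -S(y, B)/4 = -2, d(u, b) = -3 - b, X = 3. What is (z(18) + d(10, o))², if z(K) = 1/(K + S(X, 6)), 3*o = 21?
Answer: 67081/676 ≈ 99.232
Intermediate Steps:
o = 7 (o = (⅓)*21 = 7)
S(y, B) = 8 (S(y, B) = -4*(-2) = 8)
z(K) = 1/(8 + K) (z(K) = 1/(K + 8) = 1/(8 + K))
(z(18) + d(10, o))² = (1/(8 + 18) + (-3 - 1*7))² = (1/26 + (-3 - 7))² = (1/26 - 10)² = (-259/26)² = 67081/676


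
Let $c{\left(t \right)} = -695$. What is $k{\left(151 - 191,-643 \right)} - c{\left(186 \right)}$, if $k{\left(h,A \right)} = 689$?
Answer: $1384$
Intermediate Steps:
$k{\left(151 - 191,-643 \right)} - c{\left(186 \right)} = 689 - -695 = 689 + 695 = 1384$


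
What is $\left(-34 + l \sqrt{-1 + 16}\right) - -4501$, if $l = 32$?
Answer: $4467 + 32 \sqrt{15} \approx 4590.9$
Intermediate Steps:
$\left(-34 + l \sqrt{-1 + 16}\right) - -4501 = \left(-34 + 32 \sqrt{-1 + 16}\right) - -4501 = \left(-34 + 32 \sqrt{15}\right) + 4501 = 4467 + 32 \sqrt{15}$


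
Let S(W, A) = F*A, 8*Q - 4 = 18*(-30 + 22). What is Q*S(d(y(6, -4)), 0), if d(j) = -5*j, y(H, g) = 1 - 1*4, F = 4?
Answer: 0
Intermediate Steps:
Q = -35/2 (Q = ½ + (18*(-30 + 22))/8 = ½ + (18*(-8))/8 = ½ + (⅛)*(-144) = ½ - 18 = -35/2 ≈ -17.500)
y(H, g) = -3 (y(H, g) = 1 - 4 = -3)
S(W, A) = 4*A
Q*S(d(y(6, -4)), 0) = -70*0 = -35/2*0 = 0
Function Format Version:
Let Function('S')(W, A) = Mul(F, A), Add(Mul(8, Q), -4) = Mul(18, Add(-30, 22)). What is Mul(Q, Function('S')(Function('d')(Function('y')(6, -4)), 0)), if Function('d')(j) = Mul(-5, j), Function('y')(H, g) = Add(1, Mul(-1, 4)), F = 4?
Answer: 0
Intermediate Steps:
Q = Rational(-35, 2) (Q = Add(Rational(1, 2), Mul(Rational(1, 8), Mul(18, Add(-30, 22)))) = Add(Rational(1, 2), Mul(Rational(1, 8), Mul(18, -8))) = Add(Rational(1, 2), Mul(Rational(1, 8), -144)) = Add(Rational(1, 2), -18) = Rational(-35, 2) ≈ -17.500)
Function('y')(H, g) = -3 (Function('y')(H, g) = Add(1, -4) = -3)
Function('S')(W, A) = Mul(4, A)
Mul(Q, Function('S')(Function('d')(Function('y')(6, -4)), 0)) = Mul(Rational(-35, 2), Mul(4, 0)) = Mul(Rational(-35, 2), 0) = 0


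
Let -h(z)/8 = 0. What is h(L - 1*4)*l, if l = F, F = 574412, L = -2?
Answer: 0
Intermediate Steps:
h(z) = 0 (h(z) = -8*0 = 0)
l = 574412
h(L - 1*4)*l = 0*574412 = 0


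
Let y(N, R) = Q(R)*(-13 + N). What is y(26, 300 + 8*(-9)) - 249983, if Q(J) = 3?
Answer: -249944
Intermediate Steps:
y(N, R) = -39 + 3*N (y(N, R) = 3*(-13 + N) = -39 + 3*N)
y(26, 300 + 8*(-9)) - 249983 = (-39 + 3*26) - 249983 = (-39 + 78) - 249983 = 39 - 249983 = -249944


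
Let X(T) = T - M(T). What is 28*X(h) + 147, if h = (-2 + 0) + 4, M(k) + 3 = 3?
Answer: 203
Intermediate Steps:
M(k) = 0 (M(k) = -3 + 3 = 0)
h = 2 (h = -2 + 4 = 2)
X(T) = T (X(T) = T - 1*0 = T + 0 = T)
28*X(h) + 147 = 28*2 + 147 = 56 + 147 = 203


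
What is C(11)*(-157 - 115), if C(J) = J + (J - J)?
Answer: -2992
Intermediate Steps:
C(J) = J (C(J) = J + 0 = J)
C(11)*(-157 - 115) = 11*(-157 - 115) = 11*(-272) = -2992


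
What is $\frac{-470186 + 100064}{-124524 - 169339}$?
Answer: $\frac{370122}{293863} \approx 1.2595$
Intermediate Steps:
$\frac{-470186 + 100064}{-124524 - 169339} = - \frac{370122}{-293863} = \left(-370122\right) \left(- \frac{1}{293863}\right) = \frac{370122}{293863}$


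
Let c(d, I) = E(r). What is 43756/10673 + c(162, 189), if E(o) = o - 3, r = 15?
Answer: 171832/10673 ≈ 16.100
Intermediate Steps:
E(o) = -3 + o
c(d, I) = 12 (c(d, I) = -3 + 15 = 12)
43756/10673 + c(162, 189) = 43756/10673 + 12 = 171832/10673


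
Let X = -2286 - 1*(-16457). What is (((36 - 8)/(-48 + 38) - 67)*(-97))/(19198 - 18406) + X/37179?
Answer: 146081983/16358760 ≈ 8.9299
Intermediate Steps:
X = 14171 (X = -2286 + 16457 = 14171)
(((36 - 8)/(-48 + 38) - 67)*(-97))/(19198 - 18406) + X/37179 = (((36 - 8)/(-48 + 38) - 67)*(-97))/(19198 - 18406) + 14171/37179 = ((28/(-10) - 67)*(-97))/792 + 14171*(1/37179) = ((28*(-1/10) - 67)*(-97))*(1/792) + 14171/37179 = ((-14/5 - 67)*(-97))*(1/792) + 14171/37179 = -349/5*(-97)*(1/792) + 14171/37179 = (33853/5)*(1/792) + 14171/37179 = 33853/3960 + 14171/37179 = 146081983/16358760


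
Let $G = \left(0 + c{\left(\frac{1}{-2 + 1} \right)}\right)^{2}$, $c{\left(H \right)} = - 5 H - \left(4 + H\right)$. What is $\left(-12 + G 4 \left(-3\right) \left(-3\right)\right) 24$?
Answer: $3168$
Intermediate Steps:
$c{\left(H \right)} = -4 - 6 H$
$G = 4$ ($G = \left(0 - \left(4 + \frac{6}{-2 + 1}\right)\right)^{2} = \left(0 - \left(4 + \frac{6}{-1}\right)\right)^{2} = \left(0 - -2\right)^{2} = \left(0 + \left(-4 + 6\right)\right)^{2} = \left(0 + 2\right)^{2} = 2^{2} = 4$)
$\left(-12 + G 4 \left(-3\right) \left(-3\right)\right) 24 = \left(-12 + 4 \cdot 4 \left(-3\right) \left(-3\right)\right) 24 = \left(-12 + 4 \left(\left(-12\right) \left(-3\right)\right)\right) 24 = \left(-12 + 4 \cdot 36\right) 24 = \left(-12 + 144\right) 24 = 132 \cdot 24 = 3168$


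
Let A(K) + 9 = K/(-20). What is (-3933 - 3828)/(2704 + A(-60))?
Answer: -7761/2698 ≈ -2.8766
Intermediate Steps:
A(K) = -9 - K/20 (A(K) = -9 + K/(-20) = -9 + K*(-1/20) = -9 - K/20)
(-3933 - 3828)/(2704 + A(-60)) = (-3933 - 3828)/(2704 + (-9 - 1/20*(-60))) = -7761/(2704 + (-9 + 3)) = -7761/(2704 - 6) = -7761/2698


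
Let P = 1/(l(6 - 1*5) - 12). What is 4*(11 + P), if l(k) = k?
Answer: 480/11 ≈ 43.636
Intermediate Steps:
P = -1/11 (P = 1/((6 - 1*5) - 12) = 1/((6 - 5) - 12) = 1/(1 - 12) = 1/(-11) = -1/11 ≈ -0.090909)
4*(11 + P) = 4*(11 - 1/11) = 4*(120/11) = 480/11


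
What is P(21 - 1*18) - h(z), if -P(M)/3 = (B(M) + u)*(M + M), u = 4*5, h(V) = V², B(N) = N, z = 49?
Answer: -2815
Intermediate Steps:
u = 20
P(M) = -6*M*(20 + M) (P(M) = -3*(M + 20)*(M + M) = -3*(20 + M)*2*M = -6*M*(20 + M))
P(21 - 1*18) - h(z) = -6*(21 - 1*18)*(20 + (21 - 1*18)) - 1*49² = -6*(21 - 18)*(20 + (21 - 18)) - 1*2401 = -6*3*(20 + 3) - 2401 = -6*3*23 - 2401 = -414 - 2401 = -2815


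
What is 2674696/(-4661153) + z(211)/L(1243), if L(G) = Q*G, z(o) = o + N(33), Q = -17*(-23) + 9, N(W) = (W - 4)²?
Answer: -331238829561/579381317900 ≈ -0.57171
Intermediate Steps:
N(W) = (-4 + W)²
Q = 400 (Q = 391 + 9 = 400)
z(o) = 841 + o (z(o) = o + (-4 + 33)² = o + 29² = o + 841 = 841 + o)
L(G) = 400*G
2674696/(-4661153) + z(211)/L(1243) = 2674696/(-4661153) + (841 + 211)/((400*1243)) = 2674696*(-1/4661153) + 1052/497200 = -2674696/4661153 + 1052*(1/497200) = -2674696/4661153 + 263/124300 = -331238829561/579381317900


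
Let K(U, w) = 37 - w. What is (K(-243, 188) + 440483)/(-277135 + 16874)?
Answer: -440332/260261 ≈ -1.6919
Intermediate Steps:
(K(-243, 188) + 440483)/(-277135 + 16874) = ((37 - 1*188) + 440483)/(-277135 + 16874) = ((37 - 188) + 440483)/(-260261) = (-151 + 440483)*(-1/260261) = 440332*(-1/260261) = -440332/260261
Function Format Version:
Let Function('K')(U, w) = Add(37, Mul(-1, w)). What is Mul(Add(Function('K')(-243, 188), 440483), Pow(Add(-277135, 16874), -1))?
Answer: Rational(-440332, 260261) ≈ -1.6919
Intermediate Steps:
Mul(Add(Function('K')(-243, 188), 440483), Pow(Add(-277135, 16874), -1)) = Mul(Add(Add(37, Mul(-1, 188)), 440483), Pow(Add(-277135, 16874), -1)) = Mul(Add(Add(37, -188), 440483), Pow(-260261, -1)) = Mul(Add(-151, 440483), Rational(-1, 260261)) = Mul(440332, Rational(-1, 260261)) = Rational(-440332, 260261)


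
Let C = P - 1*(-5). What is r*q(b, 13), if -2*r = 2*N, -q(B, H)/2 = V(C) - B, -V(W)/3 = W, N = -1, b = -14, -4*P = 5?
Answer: -11/2 ≈ -5.5000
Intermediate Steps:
P = -5/4 (P = -¼*5 = -5/4 ≈ -1.2500)
C = 15/4 (C = -5/4 - 1*(-5) = -5/4 + 5 = 15/4 ≈ 3.7500)
V(W) = -3*W
q(B, H) = 45/2 + 2*B (q(B, H) = -2*(-3*15/4 - B) = -2*(-45/4 - B) = 45/2 + 2*B)
r = 1 (r = -(-1) = -½*(-2) = 1)
r*q(b, 13) = 1*(45/2 + 2*(-14)) = 1*(45/2 - 28) = 1*(-11/2) = -11/2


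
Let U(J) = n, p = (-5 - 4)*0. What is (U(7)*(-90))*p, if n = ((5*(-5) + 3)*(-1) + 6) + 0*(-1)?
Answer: 0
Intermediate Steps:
p = 0 (p = -9*0 = 0)
n = 28 (n = ((-25 + 3)*(-1) + 6) + 0 = (-22*(-1) + 6) + 0 = (22 + 6) + 0 = 28 + 0 = 28)
U(J) = 28
(U(7)*(-90))*p = (28*(-90))*0 = -2520*0 = 0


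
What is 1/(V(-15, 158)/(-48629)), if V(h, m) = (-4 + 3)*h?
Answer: -48629/15 ≈ -3241.9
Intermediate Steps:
V(h, m) = -h
1/(V(-15, 158)/(-48629)) = 1/(-1*(-15)/(-48629)) = 1/(15*(-1/48629)) = 1/(-15/48629) = -48629/15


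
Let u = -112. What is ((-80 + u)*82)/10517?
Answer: -15744/10517 ≈ -1.4970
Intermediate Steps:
((-80 + u)*82)/10517 = ((-80 - 112)*82)/10517 = -192*82*(1/10517) = -15744*1/10517 = -15744/10517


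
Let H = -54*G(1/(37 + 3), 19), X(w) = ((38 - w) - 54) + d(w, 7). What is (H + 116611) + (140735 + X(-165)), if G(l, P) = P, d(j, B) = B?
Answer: 256476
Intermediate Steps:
X(w) = -9 - w (X(w) = ((38 - w) - 54) + 7 = (-16 - w) + 7 = -9 - w)
H = -1026 (H = -54*19 = -1026)
(H + 116611) + (140735 + X(-165)) = (-1026 + 116611) + (140735 + (-9 - 1*(-165))) = 115585 + (140735 + (-9 + 165)) = 115585 + (140735 + 156) = 115585 + 140891 = 256476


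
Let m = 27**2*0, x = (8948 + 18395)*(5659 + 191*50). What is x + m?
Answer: 415859687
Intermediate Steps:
x = 415859687 (x = 27343*(5659 + 9550) = 27343*15209 = 415859687)
m = 0 (m = 729*0 = 0)
x + m = 415859687 + 0 = 415859687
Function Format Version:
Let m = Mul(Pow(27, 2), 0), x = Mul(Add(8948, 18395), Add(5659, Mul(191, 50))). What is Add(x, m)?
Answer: 415859687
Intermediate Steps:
x = 415859687 (x = Mul(27343, Add(5659, 9550)) = Mul(27343, 15209) = 415859687)
m = 0 (m = Mul(729, 0) = 0)
Add(x, m) = Add(415859687, 0) = 415859687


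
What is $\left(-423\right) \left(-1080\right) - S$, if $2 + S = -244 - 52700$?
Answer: $509786$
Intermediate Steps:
$S = -52946$ ($S = -2 - 52944 = -52946$)
$\left(-423\right) \left(-1080\right) - S = \left(-423\right) \left(-1080\right) - -52946 = 456840 + 52946 = 509786$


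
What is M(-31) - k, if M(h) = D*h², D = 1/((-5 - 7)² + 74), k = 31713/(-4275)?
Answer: 3673903/310650 ≈ 11.827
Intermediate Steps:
k = -10571/1425 (k = 31713*(-1/4275) = -10571/1425 ≈ -7.4182)
D = 1/218 (D = 1/((-12)² + 74) = 1/(144 + 74) = 1/218 ≈ 0.0045872)
M(h) = h²/218
M(-31) - k = (1/218)*(-31)² - 1*(-10571/1425) = (1/218)*961 + 10571/1425 = 961/218 + 10571/1425 = 3673903/310650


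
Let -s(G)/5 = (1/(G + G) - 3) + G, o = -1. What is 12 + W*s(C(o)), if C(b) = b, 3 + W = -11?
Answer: -303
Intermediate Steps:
W = -14 (W = -3 - 11 = -14)
s(G) = 15 - 5*G - 5/(2*G) (s(G) = -5*((1/(G + G) - 3) + G) = -5*((1/(2*G) - 3) + G) = -5*((-3 + 1/(2*G)) + G) = -5*(-3 + G + 1/(2*G)) = 15 - 5*G - 5/(2*G))
12 + W*s(C(o)) = 12 - 14*(15 - 5*(-1) - 5/2/(-1)) = 12 - 14*(15 + 5 - 5/2*(-1)) = 12 - 14*(15 + 5 + 5/2) = 12 - 14*45/2 = 12 - 315 = -303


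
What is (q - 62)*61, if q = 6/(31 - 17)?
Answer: -26291/7 ≈ -3755.9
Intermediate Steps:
q = 3/7 (q = 6/14 = 6*(1/14) = 3/7 ≈ 0.42857)
(q - 62)*61 = (3/7 - 62)*61 = -431/7*61 = -26291/7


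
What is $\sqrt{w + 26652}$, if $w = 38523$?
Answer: $5 \sqrt{2607} \approx 255.29$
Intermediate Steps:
$\sqrt{w + 26652} = \sqrt{38523 + 26652} = \sqrt{65175} = 5 \sqrt{2607}$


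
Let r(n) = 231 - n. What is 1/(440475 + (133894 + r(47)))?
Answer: 1/574553 ≈ 1.7405e-6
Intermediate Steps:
1/(440475 + (133894 + r(47))) = 1/(440475 + (133894 + (231 - 1*47))) = 1/(440475 + (133894 + (231 - 47))) = 1/(440475 + (133894 + 184)) = 1/(440475 + 134078) = 1/574553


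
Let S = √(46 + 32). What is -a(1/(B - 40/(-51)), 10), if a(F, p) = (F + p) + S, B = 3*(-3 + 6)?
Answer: -5041/499 - √78 ≈ -18.934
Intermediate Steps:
B = 9 (B = 3*3 = 9)
S = √78 ≈ 8.8318
a(F, p) = F + p + √78 (a(F, p) = (F + p) + √78 = F + p + √78)
-a(1/(B - 40/(-51)), 10) = -(1/(9 - 40/(-51)) + 10 + √78) = -(1/(9 - 40*(-1/51)) + 10 + √78) = -(1/(9 + 40/51) + 10 + √78) = -(1/(499/51) + 10 + √78) = -(51/499 + 10 + √78) = -(5041/499 + √78) = -5041/499 - √78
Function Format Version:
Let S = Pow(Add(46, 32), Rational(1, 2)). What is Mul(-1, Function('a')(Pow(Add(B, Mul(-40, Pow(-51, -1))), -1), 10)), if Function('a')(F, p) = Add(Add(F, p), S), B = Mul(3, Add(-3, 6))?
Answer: Add(Rational(-5041, 499), Mul(-1, Pow(78, Rational(1, 2)))) ≈ -18.934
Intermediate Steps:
B = 9 (B = Mul(3, 3) = 9)
S = Pow(78, Rational(1, 2)) ≈ 8.8318
Function('a')(F, p) = Add(F, p, Pow(78, Rational(1, 2))) (Function('a')(F, p) = Add(Add(F, p), Pow(78, Rational(1, 2))) = Add(F, p, Pow(78, Rational(1, 2))))
Mul(-1, Function('a')(Pow(Add(B, Mul(-40, Pow(-51, -1))), -1), 10)) = Mul(-1, Add(Pow(Add(9, Mul(-40, Pow(-51, -1))), -1), 10, Pow(78, Rational(1, 2)))) = Mul(-1, Add(Pow(Add(9, Mul(-40, Rational(-1, 51))), -1), 10, Pow(78, Rational(1, 2)))) = Mul(-1, Add(Pow(Add(9, Rational(40, 51)), -1), 10, Pow(78, Rational(1, 2)))) = Mul(-1, Add(Pow(Rational(499, 51), -1), 10, Pow(78, Rational(1, 2)))) = Mul(-1, Add(Rational(51, 499), 10, Pow(78, Rational(1, 2)))) = Mul(-1, Add(Rational(5041, 499), Pow(78, Rational(1, 2)))) = Add(Rational(-5041, 499), Mul(-1, Pow(78, Rational(1, 2))))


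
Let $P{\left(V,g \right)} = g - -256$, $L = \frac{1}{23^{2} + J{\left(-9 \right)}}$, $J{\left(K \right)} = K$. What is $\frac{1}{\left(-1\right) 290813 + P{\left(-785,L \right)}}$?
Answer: $- \frac{520}{151089639} \approx -3.4417 \cdot 10^{-6}$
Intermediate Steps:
$L = \frac{1}{520}$ ($L = \frac{1}{23^{2} - 9} = \frac{1}{529 - 9} = \frac{1}{520} \approx 0.0019231$)
$P{\left(V,g \right)} = 256 + g$ ($P{\left(V,g \right)} = g + 256 = 256 + g$)
$\frac{1}{\left(-1\right) 290813 + P{\left(-785,L \right)}} = \frac{1}{\left(-1\right) 290813 + \left(256 + \frac{1}{520}\right)} = \frac{1}{-290813 + \frac{133121}{520}} = \frac{1}{- \frac{151089639}{520}} = - \frac{520}{151089639}$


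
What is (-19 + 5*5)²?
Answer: 36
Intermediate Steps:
(-19 + 5*5)² = (-19 + 25)² = 6² = 36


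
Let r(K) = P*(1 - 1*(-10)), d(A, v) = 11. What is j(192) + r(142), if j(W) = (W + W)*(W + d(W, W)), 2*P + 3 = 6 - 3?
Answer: 77952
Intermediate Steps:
P = 0 (P = -3/2 + (6 - 3)/2 = -3/2 + (½)*3 = -3/2 + 3/2 = 0)
r(K) = 0 (r(K) = 0*(1 - 1*(-10)) = 0*(1 + 10) = 0*11 = 0)
j(W) = 2*W*(11 + W) (j(W) = (W + W)*(W + 11) = (2*W)*(11 + W) = 2*W*(11 + W))
j(192) + r(142) = 2*192*(11 + 192) + 0 = 2*192*203 + 0 = 77952 + 0 = 77952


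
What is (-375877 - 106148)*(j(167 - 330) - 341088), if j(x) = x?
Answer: 164491513275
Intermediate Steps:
(-375877 - 106148)*(j(167 - 330) - 341088) = (-375877 - 106148)*((167 - 330) - 341088) = -482025*(-163 - 341088) = -482025*(-341251) = 164491513275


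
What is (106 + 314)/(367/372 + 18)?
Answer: 22320/1009 ≈ 22.121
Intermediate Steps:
(106 + 314)/(367/372 + 18) = 420/(367*(1/372) + 18) = 420/(367/372 + 18) = 420/(7063/372) = 420*(372/7063) = 22320/1009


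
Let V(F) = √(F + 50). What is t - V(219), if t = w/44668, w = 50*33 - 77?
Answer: 121/3436 - √269 ≈ -16.366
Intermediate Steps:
V(F) = √(50 + F)
w = 1573 (w = 1650 - 77 = 1573)
t = 121/3436 (t = 1573/44668 = 1573*(1/44668) = 121/3436 ≈ 0.035215)
t - V(219) = 121/3436 - √(50 + 219) = 121/3436 - √269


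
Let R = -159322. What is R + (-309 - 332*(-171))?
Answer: -102859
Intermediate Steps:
R + (-309 - 332*(-171)) = -159322 + (-309 - 332*(-171)) = -159322 + (-309 + 56772) = -159322 + 56463 = -102859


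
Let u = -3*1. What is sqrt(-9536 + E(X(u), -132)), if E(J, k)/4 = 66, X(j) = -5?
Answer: 2*I*sqrt(2318) ≈ 96.291*I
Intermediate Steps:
u = -3
E(J, k) = 264 (E(J, k) = 4*66 = 264)
sqrt(-9536 + E(X(u), -132)) = sqrt(-9536 + 264) = sqrt(-9272) = 2*I*sqrt(2318)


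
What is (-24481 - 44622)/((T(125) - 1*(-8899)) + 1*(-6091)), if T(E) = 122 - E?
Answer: -69103/2805 ≈ -24.636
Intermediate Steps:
(-24481 - 44622)/((T(125) - 1*(-8899)) + 1*(-6091)) = (-24481 - 44622)/(((122 - 1*125) - 1*(-8899)) + 1*(-6091)) = -69103/(((122 - 125) + 8899) - 6091) = -69103/((-3 + 8899) - 6091) = -69103/(8896 - 6091) = -69103/2805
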